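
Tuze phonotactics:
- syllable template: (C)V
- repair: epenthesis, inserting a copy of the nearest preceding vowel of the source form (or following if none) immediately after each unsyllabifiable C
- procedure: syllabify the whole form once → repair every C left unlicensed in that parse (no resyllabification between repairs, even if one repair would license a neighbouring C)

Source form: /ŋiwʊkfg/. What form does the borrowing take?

Under (C)V, the unsyllabifiable consonants are /k/, /f/, /g/ (no codas are permitted; onsets are limited to one consonant).
Each unlicensed consonant becomes the onset of a new syllable: /k/ → /kʊ/, /f/ → /fʊ/, /g/ → /gʊ/.

ŋiwʊkʊfʊgʊ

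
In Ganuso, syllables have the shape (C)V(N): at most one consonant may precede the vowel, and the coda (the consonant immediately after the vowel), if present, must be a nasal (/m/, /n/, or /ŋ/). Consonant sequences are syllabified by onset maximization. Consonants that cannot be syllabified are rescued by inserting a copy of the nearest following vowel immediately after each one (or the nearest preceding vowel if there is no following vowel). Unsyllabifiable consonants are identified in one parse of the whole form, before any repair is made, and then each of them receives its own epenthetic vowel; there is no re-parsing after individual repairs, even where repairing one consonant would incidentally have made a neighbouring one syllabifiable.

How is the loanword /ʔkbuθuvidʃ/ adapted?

Under (C)V(N), the unsyllabifiable consonants are /ʔ/, /k/, /d/, /ʃ/ (only a nasal (/m/, /n/, or /ŋ/) is licensed in coda position; onsets are limited to one consonant).
Inserting the epenthetic vowel yields /ʔ/ → /ʔu/, /k/ → /ku/, /d/ → /di/, /ʃ/ → /ʃi/.

ʔukubuθuvidiʃi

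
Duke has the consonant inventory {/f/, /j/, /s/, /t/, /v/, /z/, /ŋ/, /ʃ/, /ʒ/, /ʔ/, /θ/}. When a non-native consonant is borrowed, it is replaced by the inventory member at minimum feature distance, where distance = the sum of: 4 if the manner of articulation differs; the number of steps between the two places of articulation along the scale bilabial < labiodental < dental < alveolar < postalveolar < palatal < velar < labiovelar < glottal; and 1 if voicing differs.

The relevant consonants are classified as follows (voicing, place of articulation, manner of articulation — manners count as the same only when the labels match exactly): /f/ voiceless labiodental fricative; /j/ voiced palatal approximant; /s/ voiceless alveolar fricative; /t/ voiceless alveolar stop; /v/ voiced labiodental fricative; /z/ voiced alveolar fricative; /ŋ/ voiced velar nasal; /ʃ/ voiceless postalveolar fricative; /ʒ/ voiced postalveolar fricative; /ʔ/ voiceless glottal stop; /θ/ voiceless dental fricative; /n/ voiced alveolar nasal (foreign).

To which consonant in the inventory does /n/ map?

/ŋ/ is closest: same manner (nasal), place distance 3 (alveolar→velar), same voicing; total 3. Next closest is /z/ at distance 4.

ŋ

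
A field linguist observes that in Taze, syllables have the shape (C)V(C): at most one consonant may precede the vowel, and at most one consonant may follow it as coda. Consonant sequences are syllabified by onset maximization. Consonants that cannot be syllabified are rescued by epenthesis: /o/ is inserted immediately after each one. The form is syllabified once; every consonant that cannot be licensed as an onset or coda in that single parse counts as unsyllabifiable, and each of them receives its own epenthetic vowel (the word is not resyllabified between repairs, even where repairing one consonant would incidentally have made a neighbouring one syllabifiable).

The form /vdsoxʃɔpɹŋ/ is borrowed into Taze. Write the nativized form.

vodosoxʃɔpɹoŋo

Under (C)V(C), the unsyllabifiable consonants are /v/, /d/, /ɹ/, /ŋ/ (at most one coda consonant is licensed; onsets are limited to one consonant).
Epenthesis after each stranded consonant: /v/ → /vo/, /d/ → /do/, /ɹ/ → /ɹo/, /ŋ/ → /ŋo/.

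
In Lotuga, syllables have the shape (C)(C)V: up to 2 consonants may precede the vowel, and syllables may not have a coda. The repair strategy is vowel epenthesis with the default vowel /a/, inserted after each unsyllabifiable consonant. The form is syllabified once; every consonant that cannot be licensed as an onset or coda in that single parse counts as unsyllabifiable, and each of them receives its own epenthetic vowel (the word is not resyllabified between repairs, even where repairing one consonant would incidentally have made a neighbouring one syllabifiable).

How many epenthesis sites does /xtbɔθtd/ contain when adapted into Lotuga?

The unsyllabifiable consonants are /x/, /θ/, /t/, /d/; each receives one epenthetic vowel.

4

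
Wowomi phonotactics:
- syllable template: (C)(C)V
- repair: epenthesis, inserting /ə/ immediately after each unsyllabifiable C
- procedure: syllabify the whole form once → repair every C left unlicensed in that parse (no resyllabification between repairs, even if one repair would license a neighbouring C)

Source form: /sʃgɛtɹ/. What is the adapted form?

The consonants /s/, /t/, /ɹ/ cannot be parsed into a legal (C)(C)V syllable (no codas are permitted; onsets may contain at most 2 consonants).
Epenthesis after each stranded consonant: /s/ → /sə/, /t/ → /tə/, /ɹ/ → /ɹə/.

səʃgɛtəɹə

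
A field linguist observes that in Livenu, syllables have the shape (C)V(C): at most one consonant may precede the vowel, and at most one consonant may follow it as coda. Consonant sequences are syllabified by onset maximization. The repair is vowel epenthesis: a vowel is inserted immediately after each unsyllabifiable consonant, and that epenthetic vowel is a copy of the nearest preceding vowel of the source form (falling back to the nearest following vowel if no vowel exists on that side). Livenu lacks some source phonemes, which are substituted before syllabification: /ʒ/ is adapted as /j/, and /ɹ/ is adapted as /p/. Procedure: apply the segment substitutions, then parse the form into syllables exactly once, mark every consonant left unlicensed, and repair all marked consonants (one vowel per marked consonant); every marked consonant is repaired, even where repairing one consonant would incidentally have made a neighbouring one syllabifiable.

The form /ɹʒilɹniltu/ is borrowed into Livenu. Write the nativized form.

Substitution: /ɹ/ → /p/, /ʒ/ → /j/, giving /pjilpniltu/.
Under (C)V(C), the unsyllabifiable consonants are /p/, /p/ (at most one coda consonant is licensed; onsets are limited to one consonant).
Each unlicensed consonant becomes the onset of a new syllable: /p/ → /pi/, /p/ → /pi/.

pijilpiniltu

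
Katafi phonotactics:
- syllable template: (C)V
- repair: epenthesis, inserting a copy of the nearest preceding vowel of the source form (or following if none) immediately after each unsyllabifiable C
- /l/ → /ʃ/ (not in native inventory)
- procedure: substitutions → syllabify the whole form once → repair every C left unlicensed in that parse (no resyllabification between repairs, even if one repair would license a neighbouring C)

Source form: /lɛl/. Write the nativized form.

ʃɛʃɛ

Substitution: /l/ → /ʃ/, giving /ʃɛʃ/.
Syllabifying with onset maximization leaves /ʃ/ stranded (no codas are permitted; onsets are limited to one consonant).
Inserting the epenthetic vowel yields /ʃ/ → /ʃɛ/.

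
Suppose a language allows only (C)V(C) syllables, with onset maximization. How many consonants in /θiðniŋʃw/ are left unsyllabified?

The consonants /ʃ/, /w/ cannot be parsed into a legal (C)V(C) syllable (at most one coda consonant is licensed; onsets are limited to one consonant).

2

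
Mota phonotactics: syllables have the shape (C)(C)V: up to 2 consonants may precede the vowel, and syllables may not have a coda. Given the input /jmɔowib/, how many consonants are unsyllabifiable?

Syllabifying with onset maximization leaves /b/ stranded (no codas are permitted; onsets may contain at most 2 consonants).

1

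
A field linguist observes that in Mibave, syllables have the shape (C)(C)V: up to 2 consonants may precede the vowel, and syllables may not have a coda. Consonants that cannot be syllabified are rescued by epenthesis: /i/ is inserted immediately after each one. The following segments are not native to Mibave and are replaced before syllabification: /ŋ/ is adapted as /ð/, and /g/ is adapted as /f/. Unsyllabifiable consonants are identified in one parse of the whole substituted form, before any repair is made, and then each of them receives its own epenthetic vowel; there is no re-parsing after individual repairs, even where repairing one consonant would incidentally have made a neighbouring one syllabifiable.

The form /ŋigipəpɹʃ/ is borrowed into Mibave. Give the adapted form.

ðifipəpiɹiʃi

Substitution: /ŋ/ → /ð/, /g/ → /f/, giving /ðifipəpɹʃ/.
Syllabifying with onset maximization leaves /p/, /ɹ/, /ʃ/ stranded (no codas are permitted; onsets may contain at most 2 consonants).
Epenthesis after each stranded consonant: /p/ → /pi/, /ɹ/ → /ɹi/, /ʃ/ → /ʃi/.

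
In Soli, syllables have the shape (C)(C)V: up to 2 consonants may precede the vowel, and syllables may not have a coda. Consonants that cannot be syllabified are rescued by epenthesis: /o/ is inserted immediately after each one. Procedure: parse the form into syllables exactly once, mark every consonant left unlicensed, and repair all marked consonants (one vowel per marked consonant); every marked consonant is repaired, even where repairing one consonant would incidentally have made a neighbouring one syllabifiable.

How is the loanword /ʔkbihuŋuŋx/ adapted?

Syllabifying with onset maximization leaves /ʔ/, /ŋ/, /x/ stranded (no codas are permitted; onsets may contain at most 2 consonants).
Inserting the epenthetic vowel yields /ʔ/ → /ʔo/, /ŋ/ → /ŋo/, /x/ → /xo/.

ʔokbihuŋuŋoxo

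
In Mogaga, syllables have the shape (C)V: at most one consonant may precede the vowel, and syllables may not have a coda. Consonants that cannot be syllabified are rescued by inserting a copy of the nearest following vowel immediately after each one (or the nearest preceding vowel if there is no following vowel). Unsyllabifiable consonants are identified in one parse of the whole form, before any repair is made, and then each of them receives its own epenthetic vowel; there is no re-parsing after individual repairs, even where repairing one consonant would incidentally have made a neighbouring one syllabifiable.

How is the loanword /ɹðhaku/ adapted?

ɹaðahaku

Syllabifying with onset maximization leaves /ɹ/, /ð/ stranded (no codas are permitted; onsets are limited to one consonant).
Inserting the epenthetic vowel yields /ɹ/ → /ɹa/, /ð/ → /ða/.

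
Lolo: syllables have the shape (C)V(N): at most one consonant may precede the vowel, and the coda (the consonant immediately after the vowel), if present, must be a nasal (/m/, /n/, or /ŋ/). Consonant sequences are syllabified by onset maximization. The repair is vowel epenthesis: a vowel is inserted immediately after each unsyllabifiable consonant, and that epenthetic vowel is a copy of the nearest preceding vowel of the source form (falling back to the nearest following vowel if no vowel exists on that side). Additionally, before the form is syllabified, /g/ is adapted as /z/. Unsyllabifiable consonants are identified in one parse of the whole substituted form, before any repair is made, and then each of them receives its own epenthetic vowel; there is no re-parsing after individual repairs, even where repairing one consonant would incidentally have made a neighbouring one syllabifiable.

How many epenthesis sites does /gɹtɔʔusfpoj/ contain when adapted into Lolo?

After substitution the input is /zɹtɔʔusfpoj/.
The unsyllabifiable consonants are /z/, /ɹ/, /s/, /f/, /j/; each receives one epenthetic vowel.

5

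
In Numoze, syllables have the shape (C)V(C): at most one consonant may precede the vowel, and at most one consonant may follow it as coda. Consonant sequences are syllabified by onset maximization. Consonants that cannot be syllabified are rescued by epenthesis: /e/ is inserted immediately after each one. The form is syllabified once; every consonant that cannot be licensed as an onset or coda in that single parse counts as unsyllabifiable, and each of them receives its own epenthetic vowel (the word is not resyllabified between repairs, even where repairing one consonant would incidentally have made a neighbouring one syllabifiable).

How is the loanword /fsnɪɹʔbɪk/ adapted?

fesenɪɹʔebɪk

The consonants /f/, /s/, /ʔ/ cannot be parsed into a legal (C)V(C) syllable (at most one coda consonant is licensed; onsets are limited to one consonant).
Epenthesis after each stranded consonant: /f/ → /fe/, /s/ → /se/, /ʔ/ → /ʔe/.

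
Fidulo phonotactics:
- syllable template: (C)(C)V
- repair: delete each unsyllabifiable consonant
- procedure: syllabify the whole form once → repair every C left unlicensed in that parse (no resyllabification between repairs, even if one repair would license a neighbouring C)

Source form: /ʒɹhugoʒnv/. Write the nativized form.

ɹhugo

The consonants /ʒ/, /ʒ/, /n/, /v/ cannot be parsed into a legal (C)(C)V syllable (no codas are permitted; onsets may contain at most 2 consonants).
Each unlicensed consonant is deleted: /ʒ/, /ʒ/, /n/, /v/.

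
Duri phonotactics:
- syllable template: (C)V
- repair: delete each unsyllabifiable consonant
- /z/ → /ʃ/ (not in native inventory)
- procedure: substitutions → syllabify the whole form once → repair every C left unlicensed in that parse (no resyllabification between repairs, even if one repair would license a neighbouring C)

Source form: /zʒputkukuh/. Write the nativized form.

Substitution: /z/ → /ʃ/, giving /ʃʒputkukuh/.
Syllabifying with onset maximization leaves /ʃ/, /ʒ/, /t/, /h/ stranded (no codas are permitted; onsets are limited to one consonant).
Deleting the stranded consonants removes /ʃ/, /ʒ/, /t/, /h/.

pukuku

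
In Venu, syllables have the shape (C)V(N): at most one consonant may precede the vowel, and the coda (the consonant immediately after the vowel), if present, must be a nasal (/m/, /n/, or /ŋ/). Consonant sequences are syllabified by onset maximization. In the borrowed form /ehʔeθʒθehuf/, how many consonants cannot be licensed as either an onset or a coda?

4

The consonants /h/, /θ/, /ʒ/, /f/ cannot be parsed into a legal (C)V(N) syllable (only a nasal (/m/, /n/, or /ŋ/) is licensed in coda position; onsets are limited to one consonant).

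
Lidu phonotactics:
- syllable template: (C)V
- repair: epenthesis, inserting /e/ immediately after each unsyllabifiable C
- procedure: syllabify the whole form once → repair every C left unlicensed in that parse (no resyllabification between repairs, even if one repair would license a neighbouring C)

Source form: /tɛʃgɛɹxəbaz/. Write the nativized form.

The consonants /ʃ/, /ɹ/, /z/ cannot be parsed into a legal (C)V syllable (no codas are permitted; onsets are limited to one consonant).
Epenthesis after each stranded consonant: /ʃ/ → /ʃe/, /ɹ/ → /ɹe/, /z/ → /ze/.

tɛʃegɛɹexəbaze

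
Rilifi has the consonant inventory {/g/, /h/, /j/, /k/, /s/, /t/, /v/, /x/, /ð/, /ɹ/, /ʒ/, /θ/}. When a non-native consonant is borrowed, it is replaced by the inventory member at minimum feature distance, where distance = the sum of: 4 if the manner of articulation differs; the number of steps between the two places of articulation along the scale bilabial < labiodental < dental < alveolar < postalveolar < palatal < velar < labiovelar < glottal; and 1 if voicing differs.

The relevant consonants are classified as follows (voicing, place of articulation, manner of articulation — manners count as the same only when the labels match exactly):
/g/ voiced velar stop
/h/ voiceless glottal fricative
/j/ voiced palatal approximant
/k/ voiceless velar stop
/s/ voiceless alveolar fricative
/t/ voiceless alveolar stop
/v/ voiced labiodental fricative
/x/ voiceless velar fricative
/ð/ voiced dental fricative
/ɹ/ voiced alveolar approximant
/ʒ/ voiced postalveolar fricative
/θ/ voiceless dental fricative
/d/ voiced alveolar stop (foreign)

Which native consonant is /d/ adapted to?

t

/t/ is closest: same manner (stop), place distance 0 (alveolar→alveolar), voicing differs (+1); total 1. Next closest is /g/ at distance 3.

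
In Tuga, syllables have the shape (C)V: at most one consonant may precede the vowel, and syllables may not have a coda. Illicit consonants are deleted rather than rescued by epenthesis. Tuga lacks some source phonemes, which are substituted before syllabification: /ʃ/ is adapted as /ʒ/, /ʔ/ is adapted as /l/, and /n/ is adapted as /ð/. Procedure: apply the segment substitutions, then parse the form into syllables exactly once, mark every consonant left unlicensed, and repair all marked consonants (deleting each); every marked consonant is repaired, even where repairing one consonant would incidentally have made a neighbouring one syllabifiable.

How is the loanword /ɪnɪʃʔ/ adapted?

ɪðɪ

Substitution: /n/ → /ð/, /ʃ/ → /ʒ/, /ʔ/ → /l/, giving /ɪðɪʒl/.
Under (C)V, the unsyllabifiable consonants are /ʒ/, /l/ (no codas are permitted; onsets are limited to one consonant).
Deleting the stranded consonants removes /ʒ/, /l/.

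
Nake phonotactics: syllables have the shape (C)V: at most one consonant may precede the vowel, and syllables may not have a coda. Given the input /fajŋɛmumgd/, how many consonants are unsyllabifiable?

Under (C)V, the unsyllabifiable consonants are /j/, /m/, /g/, /d/ (no codas are permitted; onsets are limited to one consonant).

4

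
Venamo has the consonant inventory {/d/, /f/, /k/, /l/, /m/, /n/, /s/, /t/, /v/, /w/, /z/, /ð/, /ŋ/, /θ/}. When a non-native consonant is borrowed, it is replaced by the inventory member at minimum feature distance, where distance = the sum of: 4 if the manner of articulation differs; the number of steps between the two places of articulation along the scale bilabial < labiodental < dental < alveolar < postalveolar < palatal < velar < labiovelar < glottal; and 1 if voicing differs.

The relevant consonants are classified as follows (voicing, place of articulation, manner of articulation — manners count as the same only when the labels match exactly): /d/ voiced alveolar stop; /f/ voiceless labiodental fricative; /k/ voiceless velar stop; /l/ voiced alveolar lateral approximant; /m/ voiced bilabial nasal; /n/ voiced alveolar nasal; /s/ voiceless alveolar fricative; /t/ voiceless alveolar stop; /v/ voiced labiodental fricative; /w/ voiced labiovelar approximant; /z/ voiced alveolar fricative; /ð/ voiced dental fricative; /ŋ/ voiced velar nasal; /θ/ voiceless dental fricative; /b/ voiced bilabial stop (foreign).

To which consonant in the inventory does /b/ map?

d

/d/ is closest: same manner (stop), place distance 3 (bilabial→alveolar), same voicing; total 3. Next closest is /m/ at distance 4.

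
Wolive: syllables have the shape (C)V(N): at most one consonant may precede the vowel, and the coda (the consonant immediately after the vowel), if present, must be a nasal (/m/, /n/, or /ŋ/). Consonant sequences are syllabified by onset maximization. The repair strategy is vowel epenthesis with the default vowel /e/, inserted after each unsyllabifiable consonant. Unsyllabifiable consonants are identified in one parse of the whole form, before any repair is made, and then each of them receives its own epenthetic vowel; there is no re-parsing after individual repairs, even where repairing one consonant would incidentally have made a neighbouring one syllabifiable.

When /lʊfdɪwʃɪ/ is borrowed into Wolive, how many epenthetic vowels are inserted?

2

The unsyllabifiable consonants are /f/, /w/; each receives one epenthetic vowel.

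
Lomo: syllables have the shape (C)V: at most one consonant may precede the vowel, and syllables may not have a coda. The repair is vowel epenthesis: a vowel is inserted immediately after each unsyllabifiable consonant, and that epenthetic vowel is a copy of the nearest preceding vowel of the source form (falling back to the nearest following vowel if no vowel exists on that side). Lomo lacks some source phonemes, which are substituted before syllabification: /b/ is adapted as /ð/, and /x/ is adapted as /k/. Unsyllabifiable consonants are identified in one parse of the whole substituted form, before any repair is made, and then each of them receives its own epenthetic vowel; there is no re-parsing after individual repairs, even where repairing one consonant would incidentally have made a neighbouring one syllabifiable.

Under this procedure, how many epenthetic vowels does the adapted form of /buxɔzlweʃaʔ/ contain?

After substitution the input is /ðukɔzlweʃaʔ/.
The unsyllabifiable consonants are /z/, /l/, /ʔ/; each receives one epenthetic vowel.

3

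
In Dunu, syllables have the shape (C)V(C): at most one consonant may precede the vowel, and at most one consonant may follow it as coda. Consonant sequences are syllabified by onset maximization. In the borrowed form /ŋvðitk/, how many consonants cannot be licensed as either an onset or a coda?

The consonants /ŋ/, /v/, /k/ cannot be parsed into a legal (C)V(C) syllable (at most one coda consonant is licensed; onsets are limited to one consonant).

3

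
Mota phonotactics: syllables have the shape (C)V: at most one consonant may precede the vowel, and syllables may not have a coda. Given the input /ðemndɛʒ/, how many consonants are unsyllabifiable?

The consonants /m/, /n/, /ʒ/ cannot be parsed into a legal (C)V syllable (no codas are permitted; onsets are limited to one consonant).

3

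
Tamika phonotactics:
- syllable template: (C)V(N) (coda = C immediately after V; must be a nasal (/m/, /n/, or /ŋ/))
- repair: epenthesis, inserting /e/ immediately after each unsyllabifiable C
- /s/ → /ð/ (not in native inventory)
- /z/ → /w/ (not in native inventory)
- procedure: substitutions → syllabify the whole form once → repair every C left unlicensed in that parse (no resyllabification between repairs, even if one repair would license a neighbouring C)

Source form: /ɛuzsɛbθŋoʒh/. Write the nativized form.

ɛuweðɛbeθeŋoʒehe

Substitution: /z/ → /w/, /s/ → /ð/, giving /ɛuwðɛbθŋoʒh/.
Under (C)V(N), the unsyllabifiable consonants are /w/, /b/, /θ/, /ʒ/, /h/ (only a nasal (/m/, /n/, or /ŋ/) is licensed in coda position; onsets are limited to one consonant).
Epenthesis after each stranded consonant: /w/ → /we/, /b/ → /be/, /θ/ → /θe/, /ʒ/ → /ʒe/, /h/ → /he/.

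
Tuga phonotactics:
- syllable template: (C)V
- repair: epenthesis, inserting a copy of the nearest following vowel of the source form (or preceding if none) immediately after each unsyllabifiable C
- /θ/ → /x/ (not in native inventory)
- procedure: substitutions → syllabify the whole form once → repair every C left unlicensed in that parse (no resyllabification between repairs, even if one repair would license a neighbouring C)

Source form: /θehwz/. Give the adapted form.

xeheweze

Substitution: /θ/ → /x/, giving /xehwz/.
Syllabifying with onset maximization leaves /h/, /w/, /z/ stranded (no codas are permitted; onsets are limited to one consonant).
Each unlicensed consonant becomes the onset of a new syllable: /h/ → /he/, /w/ → /we/, /z/ → /ze/.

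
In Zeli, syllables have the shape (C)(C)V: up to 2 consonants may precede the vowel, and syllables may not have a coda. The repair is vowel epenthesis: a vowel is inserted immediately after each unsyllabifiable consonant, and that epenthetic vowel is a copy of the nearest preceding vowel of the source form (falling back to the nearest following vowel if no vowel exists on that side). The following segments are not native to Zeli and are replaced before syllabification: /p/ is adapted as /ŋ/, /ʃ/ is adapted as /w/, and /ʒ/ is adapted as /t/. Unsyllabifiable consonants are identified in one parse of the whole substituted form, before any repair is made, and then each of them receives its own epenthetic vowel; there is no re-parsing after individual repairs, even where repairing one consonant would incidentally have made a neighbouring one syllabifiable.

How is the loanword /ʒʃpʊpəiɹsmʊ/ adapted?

tʊwŋʊŋəiɹismʊ

Substitution: /ʒ/ → /t/, /ʃ/ → /w/, /p/ → /ŋ/, giving /twŋʊŋəiɹsmʊ/.
Syllabifying with onset maximization leaves /t/, /ɹ/ stranded (no codas are permitted; onsets may contain at most 2 consonants).
Epenthesis after each stranded consonant: /t/ → /tʊ/, /ɹ/ → /ɹi/.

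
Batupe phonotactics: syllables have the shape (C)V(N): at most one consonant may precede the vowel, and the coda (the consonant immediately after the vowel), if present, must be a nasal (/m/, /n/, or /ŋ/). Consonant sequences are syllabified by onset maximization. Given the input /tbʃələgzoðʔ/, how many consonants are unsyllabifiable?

The consonants /t/, /b/, /g/, /ð/, /ʔ/ cannot be parsed into a legal (C)V(N) syllable (only a nasal (/m/, /n/, or /ŋ/) is licensed in coda position; onsets are limited to one consonant).

5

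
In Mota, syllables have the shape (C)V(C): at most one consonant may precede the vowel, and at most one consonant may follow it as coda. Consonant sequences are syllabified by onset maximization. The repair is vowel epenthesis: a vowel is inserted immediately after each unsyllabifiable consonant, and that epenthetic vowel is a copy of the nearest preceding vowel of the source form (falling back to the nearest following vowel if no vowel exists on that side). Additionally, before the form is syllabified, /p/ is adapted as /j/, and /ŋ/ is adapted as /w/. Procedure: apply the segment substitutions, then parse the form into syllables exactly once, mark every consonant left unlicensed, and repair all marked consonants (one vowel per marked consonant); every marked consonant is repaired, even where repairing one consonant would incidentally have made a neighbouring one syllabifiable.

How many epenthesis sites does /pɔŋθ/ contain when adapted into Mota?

After substitution the input is /jɔwθ/.
The unsyllabifiable consonants are /θ/; each receives one epenthetic vowel.

1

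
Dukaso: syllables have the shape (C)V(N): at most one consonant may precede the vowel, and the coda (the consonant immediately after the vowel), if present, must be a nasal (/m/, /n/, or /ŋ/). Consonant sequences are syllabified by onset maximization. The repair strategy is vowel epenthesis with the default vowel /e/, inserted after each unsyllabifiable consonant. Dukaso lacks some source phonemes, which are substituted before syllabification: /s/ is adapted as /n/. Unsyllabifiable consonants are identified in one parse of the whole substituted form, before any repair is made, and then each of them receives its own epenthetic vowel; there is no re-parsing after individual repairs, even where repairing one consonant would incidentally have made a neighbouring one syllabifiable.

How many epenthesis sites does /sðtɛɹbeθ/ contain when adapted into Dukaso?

4

After substitution the input is /nðtɛɹbeθ/.
The unsyllabifiable consonants are /n/, /ð/, /ɹ/, /θ/; each receives one epenthetic vowel.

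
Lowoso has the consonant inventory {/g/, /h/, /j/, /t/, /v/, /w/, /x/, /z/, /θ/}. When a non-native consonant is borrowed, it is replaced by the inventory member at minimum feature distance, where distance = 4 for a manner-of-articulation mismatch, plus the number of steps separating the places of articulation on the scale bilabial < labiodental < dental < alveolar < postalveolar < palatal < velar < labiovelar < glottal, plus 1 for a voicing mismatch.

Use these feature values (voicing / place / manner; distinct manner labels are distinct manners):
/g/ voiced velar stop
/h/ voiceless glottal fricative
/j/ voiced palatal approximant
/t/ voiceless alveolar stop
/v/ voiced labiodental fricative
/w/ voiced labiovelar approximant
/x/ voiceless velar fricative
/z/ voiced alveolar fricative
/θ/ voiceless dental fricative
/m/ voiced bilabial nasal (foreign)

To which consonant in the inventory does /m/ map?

/v/ is closest: manner differs (nasal→fricative, +4), place distance 1 (bilabial→labiodental), same voicing; total 5. Next closest is /z/ at distance 7.

v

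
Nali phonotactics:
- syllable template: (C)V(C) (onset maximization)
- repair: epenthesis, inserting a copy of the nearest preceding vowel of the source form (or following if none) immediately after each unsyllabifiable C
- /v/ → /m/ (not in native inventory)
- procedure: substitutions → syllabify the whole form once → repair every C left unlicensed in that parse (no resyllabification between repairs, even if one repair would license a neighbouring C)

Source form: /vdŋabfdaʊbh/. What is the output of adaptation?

Substitution: /v/ → /m/, giving /mdŋabfdaʊbh/.
Syllabifying with onset maximization leaves /m/, /d/, /f/, /h/ stranded (at most one coda consonant is licensed; onsets are limited to one consonant).
Each unlicensed consonant becomes the onset of a new syllable: /m/ → /ma/, /d/ → /da/, /f/ → /fa/, /h/ → /hʊ/.

madaŋabfadaʊbhʊ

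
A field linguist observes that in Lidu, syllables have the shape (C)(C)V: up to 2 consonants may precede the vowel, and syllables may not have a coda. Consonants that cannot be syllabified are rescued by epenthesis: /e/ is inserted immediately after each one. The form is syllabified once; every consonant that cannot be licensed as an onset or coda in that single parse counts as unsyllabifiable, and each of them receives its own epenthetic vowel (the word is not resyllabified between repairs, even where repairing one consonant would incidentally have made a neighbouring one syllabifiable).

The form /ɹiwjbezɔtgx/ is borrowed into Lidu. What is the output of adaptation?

The consonants /w/, /t/, /g/, /x/ cannot be parsed into a legal (C)(C)V syllable (no codas are permitted; onsets may contain at most 2 consonants).
Inserting the epenthetic vowel yields /w/ → /we/, /t/ → /te/, /g/ → /ge/, /x/ → /xe/.

ɹiwejbezɔtegexe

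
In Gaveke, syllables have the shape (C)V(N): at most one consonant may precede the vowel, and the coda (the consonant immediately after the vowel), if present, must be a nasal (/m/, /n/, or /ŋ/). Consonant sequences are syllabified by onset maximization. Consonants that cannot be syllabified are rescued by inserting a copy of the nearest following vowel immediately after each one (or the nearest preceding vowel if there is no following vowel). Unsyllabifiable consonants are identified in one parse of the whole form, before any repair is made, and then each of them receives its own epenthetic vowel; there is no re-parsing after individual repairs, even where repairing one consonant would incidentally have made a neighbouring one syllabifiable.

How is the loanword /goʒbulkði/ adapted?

goʒubulikiði

Under (C)V(N), the unsyllabifiable consonants are /ʒ/, /l/, /k/ (only a nasal (/m/, /n/, or /ŋ/) is licensed in coda position; onsets are limited to one consonant).
Each unlicensed consonant becomes the onset of a new syllable: /ʒ/ → /ʒu/, /l/ → /li/, /k/ → /ki/.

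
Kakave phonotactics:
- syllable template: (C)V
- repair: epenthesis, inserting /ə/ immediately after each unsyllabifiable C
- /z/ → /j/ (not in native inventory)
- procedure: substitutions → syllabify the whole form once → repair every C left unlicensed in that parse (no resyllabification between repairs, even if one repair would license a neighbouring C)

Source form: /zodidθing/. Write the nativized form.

jodidəθinəgə

Substitution: /z/ → /j/, giving /jodidθing/.
Under (C)V, the unsyllabifiable consonants are /d/, /n/, /g/ (no codas are permitted; onsets are limited to one consonant).
Inserting the epenthetic vowel yields /d/ → /də/, /n/ → /nə/, /g/ → /gə/.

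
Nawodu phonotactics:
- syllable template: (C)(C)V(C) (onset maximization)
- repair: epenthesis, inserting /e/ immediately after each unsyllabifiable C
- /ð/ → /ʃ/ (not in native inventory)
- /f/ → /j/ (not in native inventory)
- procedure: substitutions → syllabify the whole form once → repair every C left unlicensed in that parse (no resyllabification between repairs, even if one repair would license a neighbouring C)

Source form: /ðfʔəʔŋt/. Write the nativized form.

Substitution: /ð/ → /ʃ/, /f/ → /j/, giving /ʃjʔəʔŋt/.
Syllabifying with onset maximization leaves /ʃ/, /ŋ/, /t/ stranded (at most one coda consonant is licensed; onsets may contain at most 2 consonants).
Each unlicensed consonant becomes the onset of a new syllable: /ʃ/ → /ʃe/, /ŋ/ → /ŋe/, /t/ → /te/.

ʃejʔəʔŋete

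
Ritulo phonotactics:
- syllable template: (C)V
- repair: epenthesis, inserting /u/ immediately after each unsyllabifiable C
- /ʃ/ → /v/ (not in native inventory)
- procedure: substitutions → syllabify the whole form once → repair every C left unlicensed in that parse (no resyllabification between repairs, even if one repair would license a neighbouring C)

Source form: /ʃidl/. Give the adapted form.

Substitution: /ʃ/ → /v/, giving /vidl/.
The consonants /d/, /l/ cannot be parsed into a legal (C)V syllable (no codas are permitted; onsets are limited to one consonant).
Inserting the epenthetic vowel yields /d/ → /du/, /l/ → /lu/.

vidulu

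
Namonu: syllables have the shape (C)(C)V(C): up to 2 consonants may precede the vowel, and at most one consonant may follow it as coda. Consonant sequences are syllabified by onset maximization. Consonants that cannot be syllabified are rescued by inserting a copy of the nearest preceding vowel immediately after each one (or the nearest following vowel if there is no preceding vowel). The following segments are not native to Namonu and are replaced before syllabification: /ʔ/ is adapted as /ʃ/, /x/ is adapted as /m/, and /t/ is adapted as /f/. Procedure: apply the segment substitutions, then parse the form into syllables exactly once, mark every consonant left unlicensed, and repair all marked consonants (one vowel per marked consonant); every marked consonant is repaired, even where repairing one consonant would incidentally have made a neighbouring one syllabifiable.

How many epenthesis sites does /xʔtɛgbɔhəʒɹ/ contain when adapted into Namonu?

2

After substitution the input is /mʃfɛgbɔhəʒɹ/.
The unsyllabifiable consonants are /m/, /ɹ/; each receives one epenthetic vowel.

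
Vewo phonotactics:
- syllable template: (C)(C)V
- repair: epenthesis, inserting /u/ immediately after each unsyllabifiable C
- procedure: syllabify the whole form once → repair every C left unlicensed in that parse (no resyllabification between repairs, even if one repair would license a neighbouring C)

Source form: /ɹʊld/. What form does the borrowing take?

Under (C)(C)V, the unsyllabifiable consonants are /l/, /d/ (no codas are permitted; onsets may contain at most 2 consonants).
Each unlicensed consonant becomes the onset of a new syllable: /l/ → /lu/, /d/ → /du/.

ɹʊludu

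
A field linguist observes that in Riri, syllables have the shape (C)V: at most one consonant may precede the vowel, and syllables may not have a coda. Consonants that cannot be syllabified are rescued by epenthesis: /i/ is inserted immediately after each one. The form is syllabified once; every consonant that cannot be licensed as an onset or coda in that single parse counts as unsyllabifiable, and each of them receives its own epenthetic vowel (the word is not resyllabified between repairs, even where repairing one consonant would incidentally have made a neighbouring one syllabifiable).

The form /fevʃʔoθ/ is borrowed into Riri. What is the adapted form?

The consonants /v/, /ʃ/, /θ/ cannot be parsed into a legal (C)V syllable (no codas are permitted; onsets are limited to one consonant).
Inserting the epenthetic vowel yields /v/ → /vi/, /ʃ/ → /ʃi/, /θ/ → /θi/.

feviʃiʔoθi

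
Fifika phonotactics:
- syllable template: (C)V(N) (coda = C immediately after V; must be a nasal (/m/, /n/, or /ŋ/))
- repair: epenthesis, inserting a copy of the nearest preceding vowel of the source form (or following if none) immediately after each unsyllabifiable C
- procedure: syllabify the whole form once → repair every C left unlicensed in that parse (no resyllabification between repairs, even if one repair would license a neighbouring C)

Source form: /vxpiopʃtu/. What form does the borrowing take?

vixipiopoʃotu

The consonants /v/, /x/, /p/, /ʃ/ cannot be parsed into a legal (C)V(N) syllable (only a nasal (/m/, /n/, or /ŋ/) is licensed in coda position; onsets are limited to one consonant).
Epenthesis after each stranded consonant: /v/ → /vi/, /x/ → /xi/, /p/ → /po/, /ʃ/ → /ʃo/.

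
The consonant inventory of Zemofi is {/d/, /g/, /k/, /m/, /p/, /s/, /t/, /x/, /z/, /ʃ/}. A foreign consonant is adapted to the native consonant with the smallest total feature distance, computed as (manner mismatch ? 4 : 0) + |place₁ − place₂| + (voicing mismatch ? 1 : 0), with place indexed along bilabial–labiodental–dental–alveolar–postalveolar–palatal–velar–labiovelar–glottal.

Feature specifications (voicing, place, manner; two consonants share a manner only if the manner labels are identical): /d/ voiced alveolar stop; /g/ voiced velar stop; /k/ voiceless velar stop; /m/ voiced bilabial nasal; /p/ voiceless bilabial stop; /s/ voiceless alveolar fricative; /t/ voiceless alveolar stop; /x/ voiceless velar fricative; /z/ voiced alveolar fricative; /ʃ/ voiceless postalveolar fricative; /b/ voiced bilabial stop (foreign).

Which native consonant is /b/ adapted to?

/p/ is closest: same manner (stop), place distance 0 (bilabial→bilabial), voicing differs (+1); total 1. Next closest is /d/ at distance 3.

p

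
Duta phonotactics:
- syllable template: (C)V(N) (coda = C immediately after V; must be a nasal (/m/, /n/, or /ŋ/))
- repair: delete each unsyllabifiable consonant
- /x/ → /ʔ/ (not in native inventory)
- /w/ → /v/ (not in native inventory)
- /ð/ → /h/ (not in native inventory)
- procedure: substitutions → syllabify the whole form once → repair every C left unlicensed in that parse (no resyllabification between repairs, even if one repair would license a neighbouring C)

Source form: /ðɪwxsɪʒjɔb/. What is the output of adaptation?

hɪsɪjɔ

Substitution: /ð/ → /h/, /w/ → /v/, /x/ → /ʔ/, giving /hɪvʔsɪʒjɔb/.
Under (C)V(N), the unsyllabifiable consonants are /v/, /ʔ/, /ʒ/, /b/ (only a nasal (/m/, /n/, or /ŋ/) is licensed in coda position; onsets are limited to one consonant).
Each unlicensed consonant is deleted: /v/, /ʔ/, /ʒ/, /b/.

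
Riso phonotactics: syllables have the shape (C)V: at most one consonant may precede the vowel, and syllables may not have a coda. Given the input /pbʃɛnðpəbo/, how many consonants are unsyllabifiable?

4

The consonants /p/, /b/, /n/, /ð/ cannot be parsed into a legal (C)V syllable (no codas are permitted; onsets are limited to one consonant).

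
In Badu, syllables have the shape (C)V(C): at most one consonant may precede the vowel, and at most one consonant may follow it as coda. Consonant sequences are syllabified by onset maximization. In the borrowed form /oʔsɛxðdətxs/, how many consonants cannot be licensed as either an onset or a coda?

Syllabifying with onset maximization leaves /ð/, /x/, /s/ stranded (at most one coda consonant is licensed; onsets are limited to one consonant).

3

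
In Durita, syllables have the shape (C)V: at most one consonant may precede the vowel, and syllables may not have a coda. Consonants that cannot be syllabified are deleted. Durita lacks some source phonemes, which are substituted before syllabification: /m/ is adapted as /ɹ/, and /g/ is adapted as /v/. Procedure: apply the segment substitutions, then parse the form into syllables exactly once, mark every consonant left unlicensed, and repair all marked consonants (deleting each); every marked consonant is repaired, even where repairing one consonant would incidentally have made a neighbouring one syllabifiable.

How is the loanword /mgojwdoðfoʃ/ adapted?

Substitution: /m/ → /ɹ/, /g/ → /v/, giving /ɹvojwdoðfoʃ/.
Syllabifying with onset maximization leaves /ɹ/, /j/, /w/, /ð/, /ʃ/ stranded (no codas are permitted; onsets are limited to one consonant).
Deleting the stranded consonants removes /ɹ/, /j/, /w/, /ð/, /ʃ/.

vodofo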